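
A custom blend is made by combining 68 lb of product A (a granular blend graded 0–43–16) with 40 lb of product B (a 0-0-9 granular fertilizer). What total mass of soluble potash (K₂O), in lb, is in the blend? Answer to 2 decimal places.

14.48 lb K₂O

K₂O mass = 16%×68 + 9%×40 = 14.48 lb.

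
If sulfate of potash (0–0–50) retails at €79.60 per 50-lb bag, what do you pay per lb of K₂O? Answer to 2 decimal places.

€3.18 per lb K₂O

K₂O in bag = 50 × 50% = 25 lb.
Cost per lb K₂O = €79.60 / 25 = €3.1840.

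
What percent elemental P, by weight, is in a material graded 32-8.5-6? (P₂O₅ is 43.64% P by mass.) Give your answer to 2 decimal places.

3.71% P

%P = 8.5 × 0.4364 = 3.7094%.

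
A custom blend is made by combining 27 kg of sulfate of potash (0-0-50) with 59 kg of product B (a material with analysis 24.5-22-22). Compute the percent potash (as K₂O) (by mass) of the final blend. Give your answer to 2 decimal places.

30.79% K₂O

Total mass = 27 + 59 = 86 kg.
K₂O mass = 50%×27 + 22%×59 = 26.48 kg.
% K₂O = 26.48 / 86 = 30.7907%.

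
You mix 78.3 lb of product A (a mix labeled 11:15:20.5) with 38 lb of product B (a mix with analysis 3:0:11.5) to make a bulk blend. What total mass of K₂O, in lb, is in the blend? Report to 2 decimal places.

K₂O mass = 20.5%×78.3 + 11.5%×38 = 20.4215 lb.

20.42 lb K₂O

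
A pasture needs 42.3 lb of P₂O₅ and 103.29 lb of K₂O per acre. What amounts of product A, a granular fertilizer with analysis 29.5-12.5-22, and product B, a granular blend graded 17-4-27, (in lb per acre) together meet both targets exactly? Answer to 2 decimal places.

Let a = lb of product A, b = lb of product B (per acre).
P₂O₅: 0.125·a + 0.04·b = 42.3
K₂O: 0.22·a + 0.27·b = 103.29
From row1: a = (42.3 − 0.04·b) / 0.125.
Into row2: 0.22·(42.3 − 0.04·b)/0.125 + 0.27·b = 103.29 → b = 144.499, a = 292.1603.

292.16 lb product A, 144.50 lb product B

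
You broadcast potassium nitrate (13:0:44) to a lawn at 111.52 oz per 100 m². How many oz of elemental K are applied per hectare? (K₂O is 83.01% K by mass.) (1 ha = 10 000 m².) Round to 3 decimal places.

4073.201 oz K per hectare

K₂O per 100 m² = 111.52 × 44% = 49.0688 oz.
Elemental K = 49.0688 × 0.8301 = 40.732 oz per 100 m².
Convert to per hectare: 40.732 × 100 = 4073.2011 oz.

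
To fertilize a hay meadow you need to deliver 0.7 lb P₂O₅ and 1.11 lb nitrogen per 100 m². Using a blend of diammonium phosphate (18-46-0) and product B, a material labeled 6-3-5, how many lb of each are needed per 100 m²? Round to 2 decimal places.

Let a = lb of diammonium phosphate, b = lb of product B (per 100 m²).
P₂O₅: 0.46·a + 0.03·b = 0.7
N: 0.18·a + 0.06·b = 1.11
Solving simultaneously: a = 0.391892, b = 17.3243.

0.39 lb diammonium phosphate, 17.32 lb product B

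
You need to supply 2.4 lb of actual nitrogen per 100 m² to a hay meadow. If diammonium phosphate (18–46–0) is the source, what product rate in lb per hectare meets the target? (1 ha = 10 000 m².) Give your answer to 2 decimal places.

Product per 100 m² = 2.4 / 18% = 13.3333 lb.
Convert to per hectare: 13.3333 × 100 = 1333.333 lb.

1333.33 lb of product per hectare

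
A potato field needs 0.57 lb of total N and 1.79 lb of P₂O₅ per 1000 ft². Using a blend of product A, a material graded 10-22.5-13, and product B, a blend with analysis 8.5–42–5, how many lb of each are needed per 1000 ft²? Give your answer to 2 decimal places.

With a, b = lb per 1000 ft² of product A and product B:
N: 0.1·a + 0.085·b = 0.57
P₂O₅: 0.225·a + 0.42·b = 1.79
Eliminate b: (row1) − 0.085/0.42·(row2) → 0.0544643·a = 0.207738, so a = 3.81421.
Then b = (1.79 − 0.225·3.81421) / 0.42 = 2.21858.

3.81 lb product A, 2.22 lb product B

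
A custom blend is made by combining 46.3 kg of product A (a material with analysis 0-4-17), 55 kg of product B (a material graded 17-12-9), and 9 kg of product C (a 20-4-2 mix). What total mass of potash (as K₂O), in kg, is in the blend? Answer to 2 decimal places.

K₂O mass = 17%×46.3 + 9%×55 + 2%×9 = 13.001 kg.

13.00 kg K₂O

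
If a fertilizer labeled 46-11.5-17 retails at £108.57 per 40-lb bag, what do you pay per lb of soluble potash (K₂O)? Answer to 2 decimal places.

K₂O in bag = 40 × 17% = 6.8 lb.
Cost per lb K₂O = £108.57 / 6.8 = £15.9662.

£15.97 per lb K₂O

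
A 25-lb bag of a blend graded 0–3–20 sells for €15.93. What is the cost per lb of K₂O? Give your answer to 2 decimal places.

K₂O in bag = 25 × 20% = 5 lb.
Cost per lb K₂O = €15.93 / 5 = €3.1860.

€3.19 per lb K₂O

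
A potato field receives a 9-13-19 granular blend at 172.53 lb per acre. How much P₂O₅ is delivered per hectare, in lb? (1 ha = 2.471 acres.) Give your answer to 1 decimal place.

55.4 lb P₂O₅ per hectare

P₂O₅ per acre = 172.53 × 13% = 22.4289 lb.
Convert to per hectare: 22.4289 × 2.471 = 55.4218 lb.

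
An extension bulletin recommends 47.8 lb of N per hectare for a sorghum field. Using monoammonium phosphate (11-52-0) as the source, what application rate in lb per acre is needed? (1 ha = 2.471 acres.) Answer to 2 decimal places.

Product per hectare = 47.8 / 11% = 434.545 lb.
Convert to per acre: 434.545 × 0.404694 = 175.858 lb.

175.86 lb of product per acre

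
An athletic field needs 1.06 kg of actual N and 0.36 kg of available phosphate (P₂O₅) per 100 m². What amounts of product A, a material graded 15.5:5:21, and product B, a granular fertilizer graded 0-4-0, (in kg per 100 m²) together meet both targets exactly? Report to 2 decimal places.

Per-100 m² balance (a = product A, b = product B):
N: 0.155·a + 0·b = 1.06
P₂O₅: 0.05·a + 0.04·b = 0.36
Eliminate b: (row1) − 0/0.04·(row2) → 0.155·a = 1.06, so a = 6.83871.
Then b = (0.36 − 0.05·6.83871) / 0.04 = 0.451613.

6.84 kg product A, 0.45 kg product B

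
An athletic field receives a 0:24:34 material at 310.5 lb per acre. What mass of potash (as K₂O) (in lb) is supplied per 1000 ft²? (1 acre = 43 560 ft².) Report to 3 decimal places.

K₂O per acre = 310.5 × 34% = 105.57 lb.
Convert to per 1000 ft²: 105.57 × 0.0229568 = 2.42355 lb.

2.424 lb K₂O per thousand sq ft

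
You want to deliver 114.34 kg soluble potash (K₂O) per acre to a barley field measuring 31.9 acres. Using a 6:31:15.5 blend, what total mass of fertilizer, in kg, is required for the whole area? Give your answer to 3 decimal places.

23531.910 kg

Product per acre = 114.34 / 15.5% = 737.677 kg.
Total product = 737.677 × 31.9 = 23531.9097 kg.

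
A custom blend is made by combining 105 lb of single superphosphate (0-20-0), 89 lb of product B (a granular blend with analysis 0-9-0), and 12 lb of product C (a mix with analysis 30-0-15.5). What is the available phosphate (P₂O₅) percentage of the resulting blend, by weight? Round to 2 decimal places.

14.08% P₂O₅

Total mass = 105 + 89 + 12 = 206 lb.
P₂O₅ mass = 20%×105 + 9%×89 + 0%×12 = 29.01 lb.
% P₂O₅ = 29.01 / 206 = 14.0825%.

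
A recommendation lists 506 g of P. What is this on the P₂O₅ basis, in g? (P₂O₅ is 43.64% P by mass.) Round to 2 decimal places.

P₂O₅ = 506 / 0.4364 = 1159.487 g.

1159.49 g P₂O₅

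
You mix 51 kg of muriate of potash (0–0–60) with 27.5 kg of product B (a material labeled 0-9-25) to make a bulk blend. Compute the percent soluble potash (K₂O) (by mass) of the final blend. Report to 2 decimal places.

Total mass = 51 + 27.5 = 78.5 kg.
K₂O mass = 60%×51 + 25%×27.5 = 37.475 kg.
% K₂O = 37.475 / 78.5 = 47.7389%.

47.74% K₂O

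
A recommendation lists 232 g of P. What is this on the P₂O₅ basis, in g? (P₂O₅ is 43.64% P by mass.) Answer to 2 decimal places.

531.62 g P₂O₅

P₂O₅ = 232 / 0.4364 = 531.622 g.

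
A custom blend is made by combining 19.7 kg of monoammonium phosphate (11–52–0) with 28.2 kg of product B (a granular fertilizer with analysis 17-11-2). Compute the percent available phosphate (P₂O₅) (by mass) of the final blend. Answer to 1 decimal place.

27.9% P₂O₅

Total mass = 19.7 + 28.2 = 47.9 kg.
P₂O₅ mass = 52%×19.7 + 11%×28.2 = 13.346 kg.
% P₂O₅ = 13.346 / 47.9 = 27.8622%.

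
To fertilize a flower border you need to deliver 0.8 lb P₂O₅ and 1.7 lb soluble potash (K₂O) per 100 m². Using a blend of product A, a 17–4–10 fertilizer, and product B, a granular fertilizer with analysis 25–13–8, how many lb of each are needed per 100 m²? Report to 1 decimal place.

16.0 lb product A, 1.2 lb product B

Per-100 m² balance (a = product A, b = product B):
P₂O₅: 0.04·a + 0.13·b = 0.8
K₂O: 0.1·a + 0.08·b = 1.7
Eliminate b: (row1) − 0.13/0.08·(row2) → -0.1225·a = -1.9625, so a = 16.0204.
Then b = (1.7 − 0.1·16.0204) / 0.08 = 1.22449.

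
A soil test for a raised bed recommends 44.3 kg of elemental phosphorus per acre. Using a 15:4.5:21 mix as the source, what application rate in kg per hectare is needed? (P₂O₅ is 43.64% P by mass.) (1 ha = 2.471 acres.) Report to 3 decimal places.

5574.157 kg of product per hectare

As P₂O₅: 44.3 / 0.4364 = 101.512 kg per acre.
Product per acre = 101.512 / 4.5% = 2255.83 kg.
Convert to per hectare: 2255.83 × 2.471 = 5574.1572 kg.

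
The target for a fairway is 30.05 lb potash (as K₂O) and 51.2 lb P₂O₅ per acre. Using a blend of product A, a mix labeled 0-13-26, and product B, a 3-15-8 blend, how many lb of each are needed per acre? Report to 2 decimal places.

14.39 lb product A, 328.86 lb product B

Let a = lb of product A, b = lb of product B (per acre).
K₂O: 0.26·a + 0.08·b = 30.05
P₂O₅: 0.13·a + 0.15·b = 51.2
From row1: a = (30.05 − 0.08·b) / 0.26.
Into row2: 0.13·(30.05 − 0.08·b)/0.26 + 0.15·b = 51.2 → b = 328.864, a = 14.3881.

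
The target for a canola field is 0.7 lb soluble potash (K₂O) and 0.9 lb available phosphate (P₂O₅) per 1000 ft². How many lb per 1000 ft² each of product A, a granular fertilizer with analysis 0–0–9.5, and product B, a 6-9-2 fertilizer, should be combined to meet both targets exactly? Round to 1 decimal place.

Let a = lb of product A, b = lb of product B (per 1000 ft²).
K₂O: 0.095·a + 0.02·b = 0.7
P₂O₅: 0·a + 0.09·b = 0.9
Solving simultaneously: a = 5.26316, b = 10.

5.3 lb product A, 10.0 lb product B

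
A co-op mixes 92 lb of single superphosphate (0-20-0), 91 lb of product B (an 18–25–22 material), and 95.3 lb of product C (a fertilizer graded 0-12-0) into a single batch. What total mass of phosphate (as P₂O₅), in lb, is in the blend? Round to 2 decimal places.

52.59 lb P₂O₅

P₂O₅ mass = 20%×92 + 25%×91 + 12%×95.3 = 52.586 lb.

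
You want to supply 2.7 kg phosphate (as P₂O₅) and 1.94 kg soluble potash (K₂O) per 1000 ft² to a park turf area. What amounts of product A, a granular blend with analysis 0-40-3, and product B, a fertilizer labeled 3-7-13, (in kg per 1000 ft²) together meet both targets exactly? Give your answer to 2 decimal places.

4.31 kg product A, 13.93 kg product B

With a, b = kg per 1000 ft² of product A and product B:
P₂O₅: 0.4·a + 0.07·b = 2.7
K₂O: 0.03·a + 0.13·b = 1.94
Solving simultaneously: a = 4.31263, b = 13.9279.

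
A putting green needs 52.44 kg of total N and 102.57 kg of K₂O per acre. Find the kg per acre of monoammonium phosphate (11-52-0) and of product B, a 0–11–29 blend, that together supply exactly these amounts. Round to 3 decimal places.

Per-acre balance (a = monoammonium phosphate, b = product B):
N: 0.11·a + 0·b = 52.44
K₂O: 0·a + 0.29·b = 102.57
Solving simultaneously: a = 476.7273, b = 353.6897.

476.727 kg monoammonium phosphate, 353.690 kg product B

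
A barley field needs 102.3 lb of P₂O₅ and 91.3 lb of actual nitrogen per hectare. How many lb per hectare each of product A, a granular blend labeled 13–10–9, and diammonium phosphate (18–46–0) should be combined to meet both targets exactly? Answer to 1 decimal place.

Let a = lb of product A, b = lb of diammonium phosphate (per hectare).
P₂O₅: 0.1·a + 0.46·b = 102.3
N: 0.13·a + 0.18·b = 91.3
From row1: a = (102.3 − 0.46·b) / 0.1.
Into row2: 0.13·(102.3 − 0.46·b)/0.1 + 0.18·b = 91.3 → b = 99.7368, a = 564.211.

564.2 lb product A, 99.7 lb diammonium phosphate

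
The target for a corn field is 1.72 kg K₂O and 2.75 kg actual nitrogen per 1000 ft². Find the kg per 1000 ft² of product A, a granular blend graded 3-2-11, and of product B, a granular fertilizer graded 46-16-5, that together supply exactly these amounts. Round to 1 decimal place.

Per-1000 ft² balance (a = product A, b = product B):
K₂O: 0.11·a + 0.05·b = 1.72
N: 0.03·a + 0.46·b = 2.75
Eliminate b: (row1) − 0.05/0.46·(row2) → 0.106739·a = 1.42109, so a = 13.3136.
Then b = (2.75 − 0.03·13.3136) / 0.46 = 5.10998.

13.3 kg product A, 5.1 kg product B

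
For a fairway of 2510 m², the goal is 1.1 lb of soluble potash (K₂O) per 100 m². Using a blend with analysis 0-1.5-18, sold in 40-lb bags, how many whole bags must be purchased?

4 bags

Product per 100 m² = 1.1 / 18% = 6.11111 lb.
Total product = 6.11111 × 2510 / 100 = 153.389 lb.
Bags = ⌈153.389 / 40⌉ = 4.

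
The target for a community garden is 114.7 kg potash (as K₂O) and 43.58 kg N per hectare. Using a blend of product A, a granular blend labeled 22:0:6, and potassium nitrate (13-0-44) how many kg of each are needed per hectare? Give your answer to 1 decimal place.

Per-hectare balance (a = product A, b = potassium nitrate):
K₂O: 0.06·a + 0.44·b = 114.7
N: 0.22·a + 0.13·b = 43.58
Solving simultaneously: a = 47.9124, b = 254.148.

47.9 kg product A, 254.1 kg potassium nitrate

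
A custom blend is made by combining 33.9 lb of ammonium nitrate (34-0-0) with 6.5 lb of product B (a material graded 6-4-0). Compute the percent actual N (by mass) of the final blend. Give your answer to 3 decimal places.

Total mass = 33.9 + 6.5 = 40.4 lb.
N mass = 34%×33.9 + 6%×6.5 = 11.916 lb.
% N = 11.916 / 40.4 = 29.49505%.

29.495% N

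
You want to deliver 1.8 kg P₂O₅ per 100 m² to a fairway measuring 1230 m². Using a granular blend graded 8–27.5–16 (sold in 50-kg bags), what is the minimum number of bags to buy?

2 bags

Product per 100 m² = 1.8 / 27.5% = 6.54545 kg.
Total product = 6.54545 × 1230 / 100 = 80.5091 kg.
Bags = ⌈80.5091 / 50⌉ = 2.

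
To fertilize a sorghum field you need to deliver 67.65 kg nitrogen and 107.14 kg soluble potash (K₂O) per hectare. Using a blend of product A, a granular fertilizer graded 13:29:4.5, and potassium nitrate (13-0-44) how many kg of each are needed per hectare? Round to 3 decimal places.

308.428 kg product A, 211.956 kg potassium nitrate

Let a = kg of product A, b = kg of potassium nitrate (per hectare).
N: 0.13·a + 0.13·b = 67.65
K₂O: 0.045·a + 0.44·b = 107.14
Eliminate a: (row1) − 0.13/0.045·(row2) → -1.14111·b = -241.866, so b = 211.9562.
Back-substitute: a = (67.65 − 0.13·211.9562) / 0.13 = 308.4284.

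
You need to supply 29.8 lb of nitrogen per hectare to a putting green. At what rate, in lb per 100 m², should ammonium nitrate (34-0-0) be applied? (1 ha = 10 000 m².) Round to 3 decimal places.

Product per hectare = 29.8 / 34% = 87.6471 lb.
Convert to per 100 m²: 87.6471 × 0.01 = 0.876471 lb.

0.876 lb of product per hundred sq m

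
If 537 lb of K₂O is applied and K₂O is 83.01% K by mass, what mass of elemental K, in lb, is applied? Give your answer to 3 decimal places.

K = 537 × 0.8301 = 445.7637 lb.

445.764 lb K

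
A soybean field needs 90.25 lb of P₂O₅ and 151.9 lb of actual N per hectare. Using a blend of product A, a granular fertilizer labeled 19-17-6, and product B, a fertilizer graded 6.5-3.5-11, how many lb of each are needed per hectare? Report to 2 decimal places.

124.94 lb product A, 1971.70 lb product B

Let a = lb of product A, b = lb of product B (per hectare).
P₂O₅: 0.17·a + 0.035·b = 90.25
N: 0.19·a + 0.065·b = 151.9
From row1: a = (90.25 − 0.035·b) / 0.17.
Into row2: 0.19·(90.25 − 0.035·b)/0.17 + 0.065·b = 151.9 → b = 1971.7045, a = 124.943.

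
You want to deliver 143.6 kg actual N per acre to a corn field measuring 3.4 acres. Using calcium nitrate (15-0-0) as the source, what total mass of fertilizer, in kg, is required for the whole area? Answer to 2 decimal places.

3254.93 kg

Product per acre = 143.6 / 15% = 957.333 kg.
Total product = 957.333 × 3.4 = 3254.933 kg.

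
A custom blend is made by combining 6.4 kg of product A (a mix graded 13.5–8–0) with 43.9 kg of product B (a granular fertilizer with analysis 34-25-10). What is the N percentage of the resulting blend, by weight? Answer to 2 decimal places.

31.39% N

Total mass = 6.4 + 43.9 = 50.3 kg.
N mass = 13.5%×6.4 + 34%×43.9 = 15.79 kg.
% N = 15.79 / 50.3 = 31.3917%.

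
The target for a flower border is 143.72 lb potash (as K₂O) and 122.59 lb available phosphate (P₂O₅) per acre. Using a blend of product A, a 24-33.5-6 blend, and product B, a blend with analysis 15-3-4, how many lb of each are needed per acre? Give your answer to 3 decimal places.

51.034 lb product A, 3516.448 lb product B

With a, b = lb per acre of product A and product B:
K₂O: 0.06·a + 0.04·b = 143.72
P₂O₅: 0.335·a + 0.03·b = 122.59
From row1: a = (143.72 − 0.04·b) / 0.06.
Into row2: 0.335·(143.72 − 0.04·b)/0.06 + 0.03·b = 122.59 → b = 3516.4483, a = 51.03448.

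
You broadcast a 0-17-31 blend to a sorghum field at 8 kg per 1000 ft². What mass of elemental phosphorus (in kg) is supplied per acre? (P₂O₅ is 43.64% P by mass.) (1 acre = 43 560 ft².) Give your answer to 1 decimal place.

25.9 kg P per acre

P₂O₅ per 1000 ft² = 8 × 17% = 1.36 kg.
Elemental P = 1.36 × 0.4364 = 0.593504 kg per 1000 ft².
Convert to per acre: 0.593504 × 43.56 = 25.853 kg.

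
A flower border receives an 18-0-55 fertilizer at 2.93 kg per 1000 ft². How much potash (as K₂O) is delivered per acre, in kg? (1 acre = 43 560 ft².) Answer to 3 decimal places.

70.197 kg K₂O per acre

K₂O per 1000 ft² = 2.93 × 55% = 1.6115 kg.
Convert to per acre: 1.6115 × 43.56 = 70.1969 kg.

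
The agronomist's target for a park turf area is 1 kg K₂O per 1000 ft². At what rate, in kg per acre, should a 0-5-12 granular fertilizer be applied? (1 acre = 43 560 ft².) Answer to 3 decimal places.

363.000 kg of product per acre

Product per 1000 ft² = 1 / 12% = 8.33333 kg.
Convert to per acre: 8.33333 × 43.56 = 363 kg.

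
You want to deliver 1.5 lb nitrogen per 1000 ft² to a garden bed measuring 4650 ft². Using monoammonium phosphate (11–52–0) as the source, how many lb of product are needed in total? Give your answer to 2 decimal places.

63.41 lb

Product per 1000 ft² = 1.5 / 11% = 13.6364 lb.
Total product = 13.6364 × 4650 / 1000 = 63.4091 lb.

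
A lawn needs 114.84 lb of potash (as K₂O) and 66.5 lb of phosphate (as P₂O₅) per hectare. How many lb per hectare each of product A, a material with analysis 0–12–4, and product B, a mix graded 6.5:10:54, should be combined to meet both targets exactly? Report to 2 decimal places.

With a, b = lb per hectare of product A and product B:
K₂O: 0.04·a + 0.54·b = 114.84
P₂O₅: 0.12·a + 0.1·b = 66.5
Eliminate b: (row1) − 0.54/0.1·(row2) → -0.608·a = -244.26, so a = 401.743.
Then b = (66.5 − 0.12·401.743) / 0.1 = 182.908.

401.74 lb product A, 182.91 lb product B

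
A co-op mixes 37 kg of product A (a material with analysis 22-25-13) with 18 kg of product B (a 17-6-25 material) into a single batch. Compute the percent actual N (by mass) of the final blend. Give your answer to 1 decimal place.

20.4% N

Total mass = 37 + 18 = 55 kg.
N mass = 22%×37 + 17%×18 = 11.2 kg.
% N = 11.2 / 55 = 20.3636%.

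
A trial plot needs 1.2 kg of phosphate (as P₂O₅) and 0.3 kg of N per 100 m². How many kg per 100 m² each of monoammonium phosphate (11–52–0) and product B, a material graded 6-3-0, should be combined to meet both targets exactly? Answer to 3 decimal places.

Let a = kg of monoammonium phosphate, b = kg of product B (per 100 m²).
P₂O₅: 0.52·a + 0.03·b = 1.2
N: 0.11·a + 0.06·b = 0.3
Solving simultaneously: a = 2.25806, b = 0.860215.

2.258 kg monoammonium phosphate, 0.860 kg product B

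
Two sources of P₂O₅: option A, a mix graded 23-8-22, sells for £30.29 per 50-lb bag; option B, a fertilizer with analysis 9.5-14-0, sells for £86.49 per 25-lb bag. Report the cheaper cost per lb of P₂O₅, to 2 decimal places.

option A: P₂O₅ per bag = 50 × 8% = 4 lb; cost = 30.29 / 4 = £7.5725/lb P₂O₅.
option B: P₂O₅ per bag = 25 × 14% = 3.5 lb; cost = 86.49 / 3.5 = £24.7114/lb P₂O₅.
option A is cheaper.

£7.57 per lb P₂O₅ (option A)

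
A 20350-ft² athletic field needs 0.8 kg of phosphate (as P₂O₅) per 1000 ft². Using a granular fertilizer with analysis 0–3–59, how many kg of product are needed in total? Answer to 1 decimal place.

542.7 kg

Product per 1000 ft² = 0.8 / 3% = 26.6667 kg.
Total product = 26.6667 × 20350 / 1000 = 542.667 kg.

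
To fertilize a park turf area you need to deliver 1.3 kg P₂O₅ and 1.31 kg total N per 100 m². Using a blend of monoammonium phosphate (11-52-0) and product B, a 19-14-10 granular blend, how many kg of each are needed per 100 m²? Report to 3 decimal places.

0.763 kg monoammonium phosphate, 6.453 kg product B

Per-100 m² balance (a = monoammonium phosphate, b = product B):
P₂O₅: 0.52·a + 0.14·b = 1.3
N: 0.11·a + 0.19·b = 1.31
From row1: a = (1.3 − 0.14·b) / 0.52.
Into row2: 0.11·(1.3 − 0.14·b)/0.52 + 0.19·b = 1.31 → b = 6.45324, a = 0.76259.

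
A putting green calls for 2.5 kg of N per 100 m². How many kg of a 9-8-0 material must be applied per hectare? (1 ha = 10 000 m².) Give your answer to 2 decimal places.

Product per 100 m² = 2.5 / 9% = 27.7778 kg.
Convert to per hectare: 27.7778 × 100 = 2777.778 kg.

2777.78 kg of product per hectare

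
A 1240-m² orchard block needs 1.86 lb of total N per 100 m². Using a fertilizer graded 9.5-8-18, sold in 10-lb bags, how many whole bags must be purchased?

25 bags

Product per 100 m² = 1.86 / 9.5% = 19.5789 lb.
Total product = 19.5789 × 1240 / 100 = 242.779 lb.
Bags = ⌈242.779 / 10⌉ = 25.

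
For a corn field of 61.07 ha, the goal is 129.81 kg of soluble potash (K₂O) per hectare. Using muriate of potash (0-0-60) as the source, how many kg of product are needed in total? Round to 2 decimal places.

Product per hectare = 129.81 / 60% = 216.35 kg.
Total product = 216.35 × 61.07 = 13212.4945 kg.

13212.49 kg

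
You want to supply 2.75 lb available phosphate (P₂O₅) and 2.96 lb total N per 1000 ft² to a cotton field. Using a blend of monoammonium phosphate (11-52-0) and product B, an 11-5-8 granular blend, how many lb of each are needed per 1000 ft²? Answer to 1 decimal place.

Per-1000 ft² balance (a = monoammonium phosphate, b = product B):
P₂O₅: 0.52·a + 0.05·b = 2.75
N: 0.11·a + 0.11·b = 2.96
Solving simultaneously: a = 2.98839, b = 23.9207.

3.0 lb monoammonium phosphate, 23.9 lb product B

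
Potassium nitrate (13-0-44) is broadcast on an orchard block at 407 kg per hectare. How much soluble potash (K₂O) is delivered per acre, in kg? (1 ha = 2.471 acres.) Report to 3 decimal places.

K₂O per hectare = 407 × 44% = 179.08 kg.
Convert to per acre: 179.08 × 0.404694 = 72.4727 kg.

72.473 kg K₂O per acre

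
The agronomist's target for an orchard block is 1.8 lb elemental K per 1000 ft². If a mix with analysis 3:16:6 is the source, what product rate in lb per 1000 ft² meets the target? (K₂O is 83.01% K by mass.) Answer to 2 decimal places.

As K₂O: 1.8 / 0.8301 = 2.16841 lb per 1000 ft².
Product per 1000 ft² = 2.16841 / 6% = 36.1402 lb.

36.14 lb of product per thousand sq ft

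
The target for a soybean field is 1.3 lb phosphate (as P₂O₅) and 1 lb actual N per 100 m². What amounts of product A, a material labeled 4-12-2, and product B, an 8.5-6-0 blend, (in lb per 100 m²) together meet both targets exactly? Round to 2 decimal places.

6.47 lb product A, 8.72 lb product B

Per-100 m² balance (a = product A, b = product B):
P₂O₅: 0.12·a + 0.06·b = 1.3
N: 0.04·a + 0.085·b = 1
From row1: a = (1.3 − 0.06·b) / 0.12.
Into row2: 0.04·(1.3 − 0.06·b)/0.12 + 0.085·b = 1 → b = 8.71795, a = 6.47436.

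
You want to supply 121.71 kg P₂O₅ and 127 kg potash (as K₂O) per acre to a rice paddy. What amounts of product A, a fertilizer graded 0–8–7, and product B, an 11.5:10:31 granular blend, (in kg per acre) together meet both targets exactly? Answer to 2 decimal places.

Let a = kg of product A, b = kg of product B (per acre).
P₂O₅: 0.08·a + 0.1·b = 121.71
K₂O: 0.07·a + 0.31·b = 127
Solving simultaneously: a = 1406.185, b = 92.1517.

1406.19 kg product A, 92.15 kg product B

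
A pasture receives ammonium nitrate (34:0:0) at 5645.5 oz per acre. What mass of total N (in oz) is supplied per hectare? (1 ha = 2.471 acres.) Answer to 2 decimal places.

nitrogen per acre = 5645.5 × 34% = 1919.47 oz.
Convert to per hectare: 1919.47 × 2.471 = 4743.0104 oz.

4743.01 oz N per hectare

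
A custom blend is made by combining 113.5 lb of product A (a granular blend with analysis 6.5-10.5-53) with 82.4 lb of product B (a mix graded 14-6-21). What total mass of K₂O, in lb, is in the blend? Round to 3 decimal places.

K₂O mass = 53%×113.5 + 21%×82.4 = 77.459 lb.

77.459 lb K₂O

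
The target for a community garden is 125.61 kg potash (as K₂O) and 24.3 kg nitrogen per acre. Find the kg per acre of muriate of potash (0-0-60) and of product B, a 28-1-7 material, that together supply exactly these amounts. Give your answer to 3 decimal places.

Let a = kg of muriate of potash, b = kg of product B (per acre).
K₂O: 0.6·a + 0.07·b = 125.61
N: 0·a + 0.28·b = 24.3
Solving simultaneously: a = 199.225, b = 86.7857.

199.225 kg muriate of potash, 86.786 kg product B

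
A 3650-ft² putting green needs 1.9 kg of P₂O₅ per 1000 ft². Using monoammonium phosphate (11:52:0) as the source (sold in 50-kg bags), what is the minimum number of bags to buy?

Product per 1000 ft² = 1.9 / 52% = 3.65385 kg.
Total product = 3.65385 × 3650 / 1000 = 13.3365 kg.
Bags = ⌈13.3365 / 50⌉ = 1.

1 bags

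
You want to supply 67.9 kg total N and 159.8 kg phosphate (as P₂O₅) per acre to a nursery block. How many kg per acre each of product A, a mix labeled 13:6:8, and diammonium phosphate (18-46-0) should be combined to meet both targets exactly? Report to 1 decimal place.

50.4 kg product A, 340.8 kg diammonium phosphate

Per-acre balance (a = product A, b = diammonium phosphate):
N: 0.13·a + 0.18·b = 67.9
P₂O₅: 0.06·a + 0.46·b = 159.8
From row1: a = (67.9 − 0.18·b) / 0.13.
Into row2: 0.06·(67.9 − 0.18·b)/0.13 + 0.46·b = 159.8 → b = 340.816, a = 50.4082.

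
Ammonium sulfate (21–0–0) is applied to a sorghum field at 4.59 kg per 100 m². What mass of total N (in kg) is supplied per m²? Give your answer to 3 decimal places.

0.010 kg N per sq m

nitrogen per 100 m² = 4.59 × 21% = 0.9639 kg.
Convert to per m²: 0.9639 × 0.01 = 0.009639 kg.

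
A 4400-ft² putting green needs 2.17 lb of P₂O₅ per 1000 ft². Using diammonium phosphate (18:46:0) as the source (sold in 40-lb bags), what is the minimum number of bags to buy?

Product per 1000 ft² = 2.17 / 46% = 4.71739 lb.
Total product = 4.71739 × 4400 / 1000 = 20.7565 lb.
Bags = ⌈20.7565 / 40⌉ = 1.

1 bags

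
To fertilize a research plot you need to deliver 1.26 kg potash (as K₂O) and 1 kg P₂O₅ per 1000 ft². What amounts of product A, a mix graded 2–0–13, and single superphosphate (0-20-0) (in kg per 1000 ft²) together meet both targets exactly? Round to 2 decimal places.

With a, b = kg per 1000 ft² of product A and single superphosphate:
K₂O: 0.13·a + 0·b = 1.26
P₂O₅: 0·a + 0.2·b = 1
Solving simultaneously: a = 9.69231, b = 5.

9.69 kg product A, 5.00 kg single superphosphate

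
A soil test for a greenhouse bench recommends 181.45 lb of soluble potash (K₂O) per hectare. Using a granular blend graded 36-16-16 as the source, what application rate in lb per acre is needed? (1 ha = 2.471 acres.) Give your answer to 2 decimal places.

458.95 lb of product per acre

Product per hectare = 181.45 / 16% = 1134.06 lb.
Convert to per acre: 1134.06 × 0.404694 = 458.949 lb.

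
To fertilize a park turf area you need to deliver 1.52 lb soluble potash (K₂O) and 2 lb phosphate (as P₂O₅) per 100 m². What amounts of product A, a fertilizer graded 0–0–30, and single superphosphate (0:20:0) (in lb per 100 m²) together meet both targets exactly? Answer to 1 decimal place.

5.1 lb product A, 10.0 lb single superphosphate

Let a = lb of product A, b = lb of single superphosphate (per 100 m²).
K₂O: 0.3·a + 0·b = 1.52
P₂O₅: 0·a + 0.2·b = 2
Solving simultaneously: a = 5.06667, b = 10.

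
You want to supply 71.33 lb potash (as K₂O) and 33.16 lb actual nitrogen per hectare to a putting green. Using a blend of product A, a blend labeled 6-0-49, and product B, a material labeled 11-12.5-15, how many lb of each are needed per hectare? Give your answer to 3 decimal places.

63.971 lb product A, 266.561 lb product B

Per-hectare balance (a = product A, b = product B):
K₂O: 0.49·a + 0.15·b = 71.33
N: 0.06·a + 0.11·b = 33.16
Eliminate b: (row1) − 0.15/0.11·(row2) → 0.408182·a = 26.1118, so a = 63.97105.
Then b = (33.16 − 0.06·63.97105) / 0.11 = 266.5612.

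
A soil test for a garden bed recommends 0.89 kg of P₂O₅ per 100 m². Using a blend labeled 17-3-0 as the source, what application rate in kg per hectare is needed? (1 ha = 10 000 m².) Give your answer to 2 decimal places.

2966.67 kg of product per hectare

Product per 100 m² = 0.89 / 3% = 29.6667 kg.
Convert to per hectare: 29.6667 × 100 = 2966.667 kg.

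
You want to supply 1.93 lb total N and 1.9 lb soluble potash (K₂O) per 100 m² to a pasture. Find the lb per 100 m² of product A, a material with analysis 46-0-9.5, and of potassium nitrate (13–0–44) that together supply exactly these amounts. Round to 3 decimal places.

3.169 lb product A, 3.634 lb potassium nitrate

Let a = lb of product A, b = lb of potassium nitrate (per 100 m²).
N: 0.46·a + 0.13·b = 1.93
K₂O: 0.095·a + 0.44·b = 1.9
Eliminate a: (row1) − 0.46/0.095·(row2) → -2.00053·b = -7.27, so b = 3.63404.
Back-substitute: a = (1.93 − 0.13·3.63404) / 0.46 = 3.16864.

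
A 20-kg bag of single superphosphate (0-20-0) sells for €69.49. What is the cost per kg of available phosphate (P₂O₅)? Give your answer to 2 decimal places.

P₂O₅ in bag = 20 × 20% = 4 kg.
Cost per kg P₂O₅ = €69.49 / 4 = €17.3725.

€17.37 per kg P₂O₅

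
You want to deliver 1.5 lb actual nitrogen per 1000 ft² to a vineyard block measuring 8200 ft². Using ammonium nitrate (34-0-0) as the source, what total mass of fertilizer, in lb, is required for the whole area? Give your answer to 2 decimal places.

Product per 1000 ft² = 1.5 / 34% = 4.41176 lb.
Total product = 4.41176 × 8200 / 1000 = 36.1765 lb.

36.18 lb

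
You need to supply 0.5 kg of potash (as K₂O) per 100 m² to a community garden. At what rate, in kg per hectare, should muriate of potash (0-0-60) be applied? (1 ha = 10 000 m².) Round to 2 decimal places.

83.33 kg of product per hectare

Product per 100 m² = 0.5 / 60% = 0.833333 kg.
Convert to per hectare: 0.833333 × 100 = 83.3333 kg.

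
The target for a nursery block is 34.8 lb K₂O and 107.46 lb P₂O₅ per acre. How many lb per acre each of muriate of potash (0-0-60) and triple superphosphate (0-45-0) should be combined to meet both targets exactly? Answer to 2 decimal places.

58.00 lb muriate of potash, 238.80 lb triple superphosphate

With a, b = lb per acre of muriate of potash and triple superphosphate:
K₂O: 0.6·a + 0·b = 34.8
P₂O₅: 0·a + 0.45·b = 107.46
Solving simultaneously: a = 58, b = 238.8.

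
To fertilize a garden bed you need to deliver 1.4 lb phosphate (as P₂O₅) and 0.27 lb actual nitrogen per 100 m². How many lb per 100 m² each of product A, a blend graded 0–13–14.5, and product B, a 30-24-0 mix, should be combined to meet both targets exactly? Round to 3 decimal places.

9.108 lb product A, 0.900 lb product B

With a, b = lb per 100 m² of product A and product B:
P₂O₅: 0.13·a + 0.24·b = 1.4
N: 0·a + 0.3·b = 0.27
Solving simultaneously: a = 9.10769, b = 0.9.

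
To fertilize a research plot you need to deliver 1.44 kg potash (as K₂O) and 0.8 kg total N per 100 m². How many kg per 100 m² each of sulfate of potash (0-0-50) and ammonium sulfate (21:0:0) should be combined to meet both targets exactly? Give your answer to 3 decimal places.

With a, b = kg per 100 m² of sulfate of potash and ammonium sulfate:
K₂O: 0.5·a + 0·b = 1.44
N: 0·a + 0.21·b = 0.8
Solving simultaneously: a = 2.88, b = 3.80952.

2.880 kg sulfate of potash, 3.810 kg ammonium sulfate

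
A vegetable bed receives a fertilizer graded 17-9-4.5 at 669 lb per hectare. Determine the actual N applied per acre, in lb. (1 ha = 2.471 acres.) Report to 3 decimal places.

46.026 lb N per acre

nitrogen per hectare = 669 × 17% = 113.73 lb.
Convert to per acre: 113.73 × 0.404694 = 46.0259 lb.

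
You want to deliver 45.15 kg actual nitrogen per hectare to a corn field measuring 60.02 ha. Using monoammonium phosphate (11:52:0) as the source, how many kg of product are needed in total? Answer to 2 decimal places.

24635.48 kg

Product per hectare = 45.15 / 11% = 410.455 kg.
Total product = 410.455 × 60.02 = 24635.482 kg.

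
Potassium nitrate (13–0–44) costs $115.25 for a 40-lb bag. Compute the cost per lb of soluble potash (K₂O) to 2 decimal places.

$6.55 per lb K₂O

K₂O in bag = 40 × 44% = 17.6 lb.
Cost per lb K₂O = $115.25 / 17.6 = $6.5483.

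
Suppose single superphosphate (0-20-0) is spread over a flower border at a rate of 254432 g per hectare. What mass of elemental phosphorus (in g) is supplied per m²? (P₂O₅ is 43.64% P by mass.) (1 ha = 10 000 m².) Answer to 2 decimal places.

2.22 g P per sq m

P₂O₅ per hectare = 254432 × 20% = 50886.4 g.
Elemental P = 50886.4 × 0.4364 = 22206.8 g per hectare.
Convert to per m²: 22206.8 × 0.0001 = 2.22068 g.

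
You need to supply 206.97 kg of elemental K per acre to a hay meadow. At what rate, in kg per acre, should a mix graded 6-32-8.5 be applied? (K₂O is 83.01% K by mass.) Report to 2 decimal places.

As K₂O: 206.97 / 0.8301 = 249.331 kg per acre.
Product per acre = 249.331 / 8.5% = 2933.311 kg.

2933.31 kg of product per acre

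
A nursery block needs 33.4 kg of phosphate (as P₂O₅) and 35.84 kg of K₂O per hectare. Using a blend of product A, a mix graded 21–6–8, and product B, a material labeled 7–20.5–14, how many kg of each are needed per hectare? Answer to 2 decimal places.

333.90 kg product A, 65.20 kg product B

With a, b = kg per hectare of product A and product B:
P₂O₅: 0.06·a + 0.205·b = 33.4
K₂O: 0.08·a + 0.14·b = 35.84
Eliminate b: (row1) − 0.205/0.14·(row2) → -0.0571429·a = -19.08, so a = 333.9.
Then b = (35.84 − 0.08·333.9) / 0.14 = 65.2.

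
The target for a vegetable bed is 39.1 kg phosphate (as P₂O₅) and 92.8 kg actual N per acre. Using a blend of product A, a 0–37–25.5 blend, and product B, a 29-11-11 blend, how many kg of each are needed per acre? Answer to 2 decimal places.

10.54 kg product A, 320.00 kg product B

Per-acre balance (a = product A, b = product B):
P₂O₅: 0.37·a + 0.11·b = 39.1
N: 0·a + 0.29·b = 92.8
Solving simultaneously: a = 10.5405, b = 320.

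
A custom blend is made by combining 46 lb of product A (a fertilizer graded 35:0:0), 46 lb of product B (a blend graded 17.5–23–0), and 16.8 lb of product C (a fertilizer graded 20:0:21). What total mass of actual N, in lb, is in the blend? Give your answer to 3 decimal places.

N mass = 35%×46 + 17.5%×46 + 20%×16.8 = 27.51 lb.

27.510 lb N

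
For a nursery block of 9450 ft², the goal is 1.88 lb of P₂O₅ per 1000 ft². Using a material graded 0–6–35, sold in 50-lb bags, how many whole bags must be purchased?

6 bags

Product per 1000 ft² = 1.88 / 6% = 31.3333 lb.
Total product = 31.3333 × 9450 / 1000 = 296.1 lb.
Bags = ⌈296.1 / 50⌉ = 6.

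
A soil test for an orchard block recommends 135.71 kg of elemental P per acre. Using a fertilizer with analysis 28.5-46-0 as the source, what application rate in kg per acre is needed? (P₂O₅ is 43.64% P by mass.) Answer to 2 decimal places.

As P₂O₅: 135.71 / 0.4364 = 310.976 kg per acre.
Product per acre = 310.976 / 46% = 676.035 kg.

676.04 kg of product per acre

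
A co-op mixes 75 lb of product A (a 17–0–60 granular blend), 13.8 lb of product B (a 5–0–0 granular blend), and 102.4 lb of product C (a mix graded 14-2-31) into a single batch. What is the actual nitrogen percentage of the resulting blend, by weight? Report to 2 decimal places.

14.53% N

Total mass = 75 + 13.8 + 102.4 = 191.2 lb.
N mass = 17%×75 + 5%×13.8 + 14%×102.4 = 27.776 lb.
% N = 27.776 / 191.2 = 14.5272%.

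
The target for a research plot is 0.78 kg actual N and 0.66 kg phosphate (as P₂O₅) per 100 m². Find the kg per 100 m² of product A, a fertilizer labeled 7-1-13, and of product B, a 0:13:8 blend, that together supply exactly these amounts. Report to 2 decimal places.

11.14 kg product A, 4.22 kg product B

Per-100 m² balance (a = product A, b = product B):
N: 0.07·a + 0·b = 0.78
P₂O₅: 0.01·a + 0.13·b = 0.66
Solving simultaneously: a = 11.1429, b = 4.21978.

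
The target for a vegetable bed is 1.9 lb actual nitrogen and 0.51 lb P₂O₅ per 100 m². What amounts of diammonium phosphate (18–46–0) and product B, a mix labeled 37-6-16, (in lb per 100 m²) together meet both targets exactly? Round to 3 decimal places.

Let a = lb of diammonium phosphate, b = lb of product B (per 100 m²).
N: 0.18·a + 0.37·b = 1.9
P₂O₅: 0.46·a + 0.06·b = 0.51
Eliminate b: (row1) − 0.37/0.06·(row2) → -2.65667·a = -1.245, so a = 0.468632.
Then b = (0.51 − 0.46·0.468632) / 0.06 = 4.90715.

0.469 lb diammonium phosphate, 4.907 lb product B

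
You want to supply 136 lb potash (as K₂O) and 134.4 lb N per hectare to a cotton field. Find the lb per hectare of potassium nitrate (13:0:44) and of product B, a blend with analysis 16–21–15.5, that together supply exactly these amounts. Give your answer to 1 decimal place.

18.5 lb potassium nitrate, 825.0 lb product B

Per-hectare balance (a = potassium nitrate, b = product B):
K₂O: 0.44·a + 0.155·b = 136
N: 0.13·a + 0.16·b = 134.4
Solving simultaneously: a = 18.4677, b = 824.995.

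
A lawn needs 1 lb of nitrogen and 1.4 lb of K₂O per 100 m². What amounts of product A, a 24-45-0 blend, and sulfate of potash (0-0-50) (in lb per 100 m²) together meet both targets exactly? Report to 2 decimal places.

Per-100 m² balance (a = product A, b = sulfate of potash):
N: 0.24·a + 0·b = 1
K₂O: 0·a + 0.5·b = 1.4
Solving simultaneously: a = 4.16667, b = 2.8.

4.17 lb product A, 2.80 lb sulfate of potash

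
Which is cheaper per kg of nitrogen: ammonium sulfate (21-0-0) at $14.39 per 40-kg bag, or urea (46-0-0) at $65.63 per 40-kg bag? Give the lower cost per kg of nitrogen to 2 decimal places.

$1.71 per kg N (ammonium sulfate)

ammonium sulfate: N per bag = 40 × 21% = 8.4 kg; cost = 14.39 / 8.4 = $1.7131/kg N.
urea: N per bag = 40 × 46% = 18.4 kg; cost = 65.63 / 18.4 = $3.5668/kg N.
ammonium sulfate is cheaper.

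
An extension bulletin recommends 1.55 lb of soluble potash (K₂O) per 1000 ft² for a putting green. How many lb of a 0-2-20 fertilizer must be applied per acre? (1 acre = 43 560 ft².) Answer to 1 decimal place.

337.6 lb of product per acre

Product per 1000 ft² = 1.55 / 20% = 7.75 lb.
Convert to per acre: 7.75 × 43.56 = 337.59 lb.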